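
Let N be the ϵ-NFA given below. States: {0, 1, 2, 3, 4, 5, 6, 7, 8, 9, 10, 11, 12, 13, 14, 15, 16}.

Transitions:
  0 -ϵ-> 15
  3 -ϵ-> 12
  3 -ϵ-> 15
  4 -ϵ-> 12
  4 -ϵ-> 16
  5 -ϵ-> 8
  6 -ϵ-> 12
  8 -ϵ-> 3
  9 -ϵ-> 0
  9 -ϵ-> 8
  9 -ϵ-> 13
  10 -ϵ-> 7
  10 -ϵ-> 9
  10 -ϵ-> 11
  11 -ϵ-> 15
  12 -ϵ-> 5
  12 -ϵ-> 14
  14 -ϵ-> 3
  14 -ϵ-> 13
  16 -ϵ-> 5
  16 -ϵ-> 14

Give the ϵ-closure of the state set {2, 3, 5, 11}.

Start with {2, 3, 5, 11}.
From 3 via ϵ: add 12, 15.
From 5 via ϵ: add 8.
From 12 via ϵ: add 14.
From 14 via ϵ: add 13.
No new states can be added; the closed set is {2, 3, 5, 8, 11, 12, 13, 14, 15}.

{2, 3, 5, 8, 11, 12, 13, 14, 15}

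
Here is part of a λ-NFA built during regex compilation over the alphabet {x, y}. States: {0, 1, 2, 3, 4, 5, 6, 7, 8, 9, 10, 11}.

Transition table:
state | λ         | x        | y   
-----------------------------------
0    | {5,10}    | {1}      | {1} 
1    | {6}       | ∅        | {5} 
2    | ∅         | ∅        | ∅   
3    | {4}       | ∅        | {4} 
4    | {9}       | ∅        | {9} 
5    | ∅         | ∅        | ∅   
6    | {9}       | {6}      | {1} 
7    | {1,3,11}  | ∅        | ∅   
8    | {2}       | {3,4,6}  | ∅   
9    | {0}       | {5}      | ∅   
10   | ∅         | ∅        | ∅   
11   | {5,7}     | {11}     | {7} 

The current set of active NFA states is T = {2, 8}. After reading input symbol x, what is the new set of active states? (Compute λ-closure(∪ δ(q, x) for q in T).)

{0, 3, 4, 5, 6, 9, 10}

8 on x → {3, 4, 6}.
No x-transition from 2.
Union after reading x: {3, 4, 6}.
Now take the λ-closure:
From 4 via λ: add 9.
From 9 via λ: add 0.
From 0 via λ: add 5, 10.
No new states can be added; the closed set is {0, 3, 4, 5, 6, 9, 10}.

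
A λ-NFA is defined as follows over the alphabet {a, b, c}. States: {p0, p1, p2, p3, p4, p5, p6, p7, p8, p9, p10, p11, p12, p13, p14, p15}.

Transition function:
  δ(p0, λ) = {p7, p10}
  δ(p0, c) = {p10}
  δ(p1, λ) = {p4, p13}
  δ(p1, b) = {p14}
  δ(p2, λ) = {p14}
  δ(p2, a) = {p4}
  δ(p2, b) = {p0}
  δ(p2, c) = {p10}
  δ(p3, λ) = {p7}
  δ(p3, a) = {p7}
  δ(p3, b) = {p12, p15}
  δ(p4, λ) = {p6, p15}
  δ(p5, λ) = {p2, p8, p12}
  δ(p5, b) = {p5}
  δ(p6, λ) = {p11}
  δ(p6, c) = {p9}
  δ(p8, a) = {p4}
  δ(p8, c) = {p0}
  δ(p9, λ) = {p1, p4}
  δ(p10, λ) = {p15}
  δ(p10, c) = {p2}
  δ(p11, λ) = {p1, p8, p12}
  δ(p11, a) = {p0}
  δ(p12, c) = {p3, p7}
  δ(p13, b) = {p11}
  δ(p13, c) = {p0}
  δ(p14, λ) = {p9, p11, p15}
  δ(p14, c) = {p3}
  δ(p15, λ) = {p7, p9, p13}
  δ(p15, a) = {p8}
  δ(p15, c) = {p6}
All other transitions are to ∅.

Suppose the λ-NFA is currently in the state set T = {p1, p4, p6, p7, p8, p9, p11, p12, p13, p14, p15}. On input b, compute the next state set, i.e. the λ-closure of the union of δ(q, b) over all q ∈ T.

{p1, p4, p6, p7, p8, p9, p11, p12, p13, p14, p15}

p1 on b → {p14}.
p13 on b → {p11}.
No b-transition from p4, p6, p7, p8, p9, p11, p12, p14, p15.
Union after reading b: {p11, p14}.
Now take the λ-closure:
From p11 via λ: add p1, p8, p12.
From p14 via λ: add p9, p15.
From p1 via λ: add p4, p13.
From p15 via λ: add p7.
From p4 via λ: add p6.
No new states can be added; the closed set is {p1, p4, p6, p7, p8, p9, p11, p12, p13, p14, p15}.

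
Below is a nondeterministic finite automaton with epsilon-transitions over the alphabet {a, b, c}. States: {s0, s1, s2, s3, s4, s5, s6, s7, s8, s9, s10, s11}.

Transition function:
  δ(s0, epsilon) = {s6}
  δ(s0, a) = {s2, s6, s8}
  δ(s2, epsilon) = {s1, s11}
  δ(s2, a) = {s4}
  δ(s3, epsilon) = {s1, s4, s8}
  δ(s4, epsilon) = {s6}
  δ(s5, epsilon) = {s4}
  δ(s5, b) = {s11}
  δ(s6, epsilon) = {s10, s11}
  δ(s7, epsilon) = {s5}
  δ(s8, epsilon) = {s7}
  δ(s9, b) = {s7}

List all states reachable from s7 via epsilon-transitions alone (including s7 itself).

{s4, s5, s6, s7, s10, s11}

Start with {s7}.
From s7 via epsilon: add s5.
From s5 via epsilon: add s4.
From s4 via epsilon: add s6.
From s6 via epsilon: add s10, s11.
No new states can be added; the closed set is {s4, s5, s6, s7, s10, s11}.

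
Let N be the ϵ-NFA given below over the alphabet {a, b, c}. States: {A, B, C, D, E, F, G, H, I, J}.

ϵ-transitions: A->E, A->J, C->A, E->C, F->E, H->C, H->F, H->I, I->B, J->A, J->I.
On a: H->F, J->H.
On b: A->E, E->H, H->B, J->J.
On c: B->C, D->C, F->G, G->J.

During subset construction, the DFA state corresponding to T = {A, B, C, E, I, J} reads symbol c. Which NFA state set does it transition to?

B on c → {C}.
No c-transition from A, C, E, I, J.
Union after reading c: {C}.
Now take the ϵ-closure:
From C via ϵ: add A.
From A via ϵ: add E, J.
From J via ϵ: add I.
From I via ϵ: add B.
No new states can be added; the closed set is {A, B, C, E, I, J}.

{A, B, C, E, I, J}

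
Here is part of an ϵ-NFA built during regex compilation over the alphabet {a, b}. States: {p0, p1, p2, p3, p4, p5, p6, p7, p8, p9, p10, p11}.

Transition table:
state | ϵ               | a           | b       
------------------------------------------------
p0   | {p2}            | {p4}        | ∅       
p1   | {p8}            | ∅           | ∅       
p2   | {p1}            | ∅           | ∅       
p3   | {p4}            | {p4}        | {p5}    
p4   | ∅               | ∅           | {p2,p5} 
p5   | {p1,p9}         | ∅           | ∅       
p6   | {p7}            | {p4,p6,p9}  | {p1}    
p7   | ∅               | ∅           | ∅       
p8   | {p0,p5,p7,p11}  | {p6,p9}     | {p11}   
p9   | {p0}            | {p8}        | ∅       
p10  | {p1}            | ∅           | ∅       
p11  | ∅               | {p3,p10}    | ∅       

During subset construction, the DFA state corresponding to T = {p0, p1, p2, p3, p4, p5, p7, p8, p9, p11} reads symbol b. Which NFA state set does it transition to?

{p0, p1, p2, p5, p7, p8, p9, p11}

p3 on b → {p5}.
p4 on b → {p2, p5}.
p8 on b → {p11}.
No b-transition from p0, p1, p2, p5, p7, p9, p11.
Union after reading b: {p2, p5, p11}.
Now take the ϵ-closure:
From p2 via ϵ: add p1.
From p5 via ϵ: add p9.
From p1 via ϵ: add p8.
From p9 via ϵ: add p0.
From p8 via ϵ: add p7.
No new states can be added; the closed set is {p0, p1, p2, p5, p7, p8, p9, p11}.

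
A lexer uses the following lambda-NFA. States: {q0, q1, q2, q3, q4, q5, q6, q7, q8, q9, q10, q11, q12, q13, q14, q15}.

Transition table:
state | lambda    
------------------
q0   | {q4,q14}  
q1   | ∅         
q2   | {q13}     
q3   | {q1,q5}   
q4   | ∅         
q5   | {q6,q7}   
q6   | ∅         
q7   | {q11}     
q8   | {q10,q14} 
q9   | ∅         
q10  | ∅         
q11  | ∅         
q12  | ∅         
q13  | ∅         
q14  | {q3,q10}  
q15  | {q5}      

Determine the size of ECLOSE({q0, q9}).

Start with {q0, q9}.
From q0 via lambda: add q4, q14.
From q14 via lambda: add q3, q10.
From q3 via lambda: add q1, q5.
From q5 via lambda: add q6, q7.
From q7 via lambda: add q11.
lambda-closure = {q0, q1, q3, q4, q5, q6, q7, q9, q10, q11, q14}, which has 11 states.

11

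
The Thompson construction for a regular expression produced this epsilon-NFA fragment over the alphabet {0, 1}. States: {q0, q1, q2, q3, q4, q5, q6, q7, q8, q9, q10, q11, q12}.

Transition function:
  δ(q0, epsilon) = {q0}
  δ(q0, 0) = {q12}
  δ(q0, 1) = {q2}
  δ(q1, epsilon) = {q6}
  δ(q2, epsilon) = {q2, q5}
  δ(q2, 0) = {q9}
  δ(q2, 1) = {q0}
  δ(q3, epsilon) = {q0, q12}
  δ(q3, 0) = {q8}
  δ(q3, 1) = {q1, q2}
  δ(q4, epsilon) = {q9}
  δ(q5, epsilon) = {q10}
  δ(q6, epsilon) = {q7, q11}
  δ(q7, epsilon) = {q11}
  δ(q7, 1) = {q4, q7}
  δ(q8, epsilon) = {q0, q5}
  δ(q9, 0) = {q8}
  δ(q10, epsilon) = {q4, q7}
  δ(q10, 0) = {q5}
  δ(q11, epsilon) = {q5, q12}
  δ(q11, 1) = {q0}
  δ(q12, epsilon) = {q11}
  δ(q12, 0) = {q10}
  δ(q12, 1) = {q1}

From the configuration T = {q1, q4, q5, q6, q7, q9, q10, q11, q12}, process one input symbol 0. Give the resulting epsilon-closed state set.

{q0, q4, q5, q7, q8, q9, q10, q11, q12}

q9 on 0 → {q8}.
q10 on 0 → {q5}.
q12 on 0 → {q10}.
No 0-transition from q1, q4, q5, q6, q7, q11.
Union after reading 0: {q5, q8, q10}.
Now take the epsilon-closure:
From q8 via epsilon: add q0.
From q10 via epsilon: add q4, q7.
From q4 via epsilon: add q9.
From q7 via epsilon: add q11.
From q11 via epsilon: add q12.
No new states can be added; the closed set is {q0, q4, q5, q7, q8, q9, q10, q11, q12}.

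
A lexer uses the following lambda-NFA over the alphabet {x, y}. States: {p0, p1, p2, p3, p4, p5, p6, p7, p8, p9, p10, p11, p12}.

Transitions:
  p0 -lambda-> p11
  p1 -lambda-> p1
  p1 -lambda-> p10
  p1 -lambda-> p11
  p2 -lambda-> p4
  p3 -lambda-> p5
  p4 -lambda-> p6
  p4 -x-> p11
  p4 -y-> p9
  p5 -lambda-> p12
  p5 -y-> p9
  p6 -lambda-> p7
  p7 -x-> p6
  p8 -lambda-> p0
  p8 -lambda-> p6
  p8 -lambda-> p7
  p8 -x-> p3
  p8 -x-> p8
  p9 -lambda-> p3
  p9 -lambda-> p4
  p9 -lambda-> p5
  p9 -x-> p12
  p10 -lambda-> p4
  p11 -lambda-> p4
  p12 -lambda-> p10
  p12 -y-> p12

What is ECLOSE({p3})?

Start with {p3}.
From p3 via lambda: add p5.
From p5 via lambda: add p12.
From p12 via lambda: add p10.
From p10 via lambda: add p4.
From p4 via lambda: add p6.
From p6 via lambda: add p7.
No new states can be added; the closed set is {p3, p4, p5, p6, p7, p10, p12}.

{p3, p4, p5, p6, p7, p10, p12}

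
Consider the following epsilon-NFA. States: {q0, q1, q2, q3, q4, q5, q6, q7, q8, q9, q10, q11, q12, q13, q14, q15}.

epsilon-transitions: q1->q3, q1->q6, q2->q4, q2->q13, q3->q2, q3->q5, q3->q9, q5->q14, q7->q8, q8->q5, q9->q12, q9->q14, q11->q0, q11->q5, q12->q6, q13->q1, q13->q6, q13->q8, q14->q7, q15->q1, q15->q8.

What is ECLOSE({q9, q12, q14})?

Start with {q9, q12, q14}.
From q12 via epsilon: add q6.
From q14 via epsilon: add q7.
From q7 via epsilon: add q8.
From q8 via epsilon: add q5.
No new states can be added; the closed set is {q5, q6, q7, q8, q9, q12, q14}.

{q5, q6, q7, q8, q9, q12, q14}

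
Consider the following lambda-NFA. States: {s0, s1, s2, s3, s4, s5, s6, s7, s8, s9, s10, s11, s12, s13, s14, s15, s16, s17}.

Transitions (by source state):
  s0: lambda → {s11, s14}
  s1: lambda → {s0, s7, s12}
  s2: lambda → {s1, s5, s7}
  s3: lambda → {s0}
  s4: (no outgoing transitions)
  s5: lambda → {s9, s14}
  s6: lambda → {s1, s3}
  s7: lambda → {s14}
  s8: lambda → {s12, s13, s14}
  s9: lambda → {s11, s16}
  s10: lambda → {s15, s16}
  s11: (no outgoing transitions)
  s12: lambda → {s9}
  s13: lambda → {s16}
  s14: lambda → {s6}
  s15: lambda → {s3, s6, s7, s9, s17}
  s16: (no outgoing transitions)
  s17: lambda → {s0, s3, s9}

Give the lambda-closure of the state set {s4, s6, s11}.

{s0, s1, s3, s4, s6, s7, s9, s11, s12, s14, s16}

Start with {s4, s6, s11}.
From s6 via lambda: add s1, s3.
From s1 via lambda: add s0, s7, s12.
From s0 via lambda: add s14.
From s12 via lambda: add s9.
From s9 via lambda: add s16.
No new states can be added; the closed set is {s0, s1, s3, s4, s6, s7, s9, s11, s12, s14, s16}.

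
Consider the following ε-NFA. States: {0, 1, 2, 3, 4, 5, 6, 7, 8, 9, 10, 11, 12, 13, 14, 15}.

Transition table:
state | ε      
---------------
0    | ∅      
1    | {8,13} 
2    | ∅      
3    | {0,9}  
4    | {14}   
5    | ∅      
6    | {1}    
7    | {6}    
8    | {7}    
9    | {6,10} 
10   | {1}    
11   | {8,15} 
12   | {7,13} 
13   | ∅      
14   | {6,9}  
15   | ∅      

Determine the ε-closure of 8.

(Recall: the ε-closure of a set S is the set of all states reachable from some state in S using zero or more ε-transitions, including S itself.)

{1, 6, 7, 8, 13}

Start with {8}.
From 8 via ε: add 7.
From 7 via ε: add 6.
From 6 via ε: add 1.
From 1 via ε: add 13.
No new states can be added; the closed set is {1, 6, 7, 8, 13}.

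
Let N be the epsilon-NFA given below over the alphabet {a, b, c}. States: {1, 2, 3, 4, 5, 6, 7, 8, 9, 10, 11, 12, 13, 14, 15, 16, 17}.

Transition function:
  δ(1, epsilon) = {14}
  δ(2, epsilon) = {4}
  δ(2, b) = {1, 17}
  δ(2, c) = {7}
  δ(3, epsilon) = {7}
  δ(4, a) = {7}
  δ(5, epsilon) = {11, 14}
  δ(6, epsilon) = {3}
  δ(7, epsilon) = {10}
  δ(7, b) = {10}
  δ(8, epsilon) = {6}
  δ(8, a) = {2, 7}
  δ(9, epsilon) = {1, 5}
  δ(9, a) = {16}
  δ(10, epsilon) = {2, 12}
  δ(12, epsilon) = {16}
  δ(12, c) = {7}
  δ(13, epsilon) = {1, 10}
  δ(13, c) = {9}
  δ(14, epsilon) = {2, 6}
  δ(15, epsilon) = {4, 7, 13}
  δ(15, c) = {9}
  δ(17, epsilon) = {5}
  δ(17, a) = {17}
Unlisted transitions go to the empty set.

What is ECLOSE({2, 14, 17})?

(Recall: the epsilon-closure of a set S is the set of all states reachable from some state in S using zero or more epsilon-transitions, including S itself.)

Start with {2, 14, 17}.
From 2 via epsilon: add 4.
From 14 via epsilon: add 6.
From 17 via epsilon: add 5.
From 5 via epsilon: add 11.
From 6 via epsilon: add 3.
From 3 via epsilon: add 7.
From 7 via epsilon: add 10.
From 10 via epsilon: add 12.
From 12 via epsilon: add 16.
No new states can be added; the closed set is {2, 3, 4, 5, 6, 7, 10, 11, 12, 14, 16, 17}.

{2, 3, 4, 5, 6, 7, 10, 11, 12, 14, 16, 17}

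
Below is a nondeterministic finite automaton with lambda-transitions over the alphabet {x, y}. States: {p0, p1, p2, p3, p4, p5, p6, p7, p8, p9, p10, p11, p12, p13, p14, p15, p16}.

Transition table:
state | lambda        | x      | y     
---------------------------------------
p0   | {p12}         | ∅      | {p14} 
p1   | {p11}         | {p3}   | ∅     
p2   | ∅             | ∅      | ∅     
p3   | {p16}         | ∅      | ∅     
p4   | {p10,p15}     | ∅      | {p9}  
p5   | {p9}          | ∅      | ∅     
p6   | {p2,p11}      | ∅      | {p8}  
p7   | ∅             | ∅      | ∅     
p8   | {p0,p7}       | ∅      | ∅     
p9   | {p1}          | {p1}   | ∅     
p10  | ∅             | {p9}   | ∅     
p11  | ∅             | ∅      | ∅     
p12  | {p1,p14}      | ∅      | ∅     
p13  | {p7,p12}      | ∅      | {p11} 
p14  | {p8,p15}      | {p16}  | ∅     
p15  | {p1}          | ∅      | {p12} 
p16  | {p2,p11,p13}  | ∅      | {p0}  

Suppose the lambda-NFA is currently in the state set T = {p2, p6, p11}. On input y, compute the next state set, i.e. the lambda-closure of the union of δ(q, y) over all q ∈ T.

p6 on y → {p8}.
No y-transition from p2, p11.
Union after reading y: {p8}.
Now take the lambda-closure:
From p8 via lambda: add p0, p7.
From p0 via lambda: add p12.
From p12 via lambda: add p1, p14.
From p1 via lambda: add p11.
From p14 via lambda: add p15.
No new states can be added; the closed set is {p0, p1, p7, p8, p11, p12, p14, p15}.

{p0, p1, p7, p8, p11, p12, p14, p15}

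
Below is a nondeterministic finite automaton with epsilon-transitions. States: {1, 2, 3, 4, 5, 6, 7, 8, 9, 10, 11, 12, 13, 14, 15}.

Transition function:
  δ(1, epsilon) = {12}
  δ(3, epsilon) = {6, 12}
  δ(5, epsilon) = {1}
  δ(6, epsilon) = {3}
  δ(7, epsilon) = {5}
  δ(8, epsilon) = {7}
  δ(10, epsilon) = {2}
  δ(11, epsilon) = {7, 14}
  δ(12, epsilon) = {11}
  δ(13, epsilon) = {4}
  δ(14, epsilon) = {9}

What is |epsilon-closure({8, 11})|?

Start with {8, 11}.
From 8 via epsilon: add 7.
From 11 via epsilon: add 14.
From 7 via epsilon: add 5.
From 14 via epsilon: add 9.
From 5 via epsilon: add 1.
From 1 via epsilon: add 12.
epsilon-closure = {1, 5, 7, 8, 9, 11, 12, 14}, which has 8 states.

8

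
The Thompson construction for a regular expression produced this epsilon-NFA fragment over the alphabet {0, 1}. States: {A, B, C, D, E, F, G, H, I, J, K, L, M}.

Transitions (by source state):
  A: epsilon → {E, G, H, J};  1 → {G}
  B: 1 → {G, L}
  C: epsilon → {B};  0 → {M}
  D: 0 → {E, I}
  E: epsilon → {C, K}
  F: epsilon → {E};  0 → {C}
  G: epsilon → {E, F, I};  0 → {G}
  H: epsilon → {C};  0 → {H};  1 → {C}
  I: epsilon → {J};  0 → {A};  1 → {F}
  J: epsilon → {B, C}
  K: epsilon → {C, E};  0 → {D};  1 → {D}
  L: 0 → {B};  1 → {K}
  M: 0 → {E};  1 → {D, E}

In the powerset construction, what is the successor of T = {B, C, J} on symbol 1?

{B, C, E, F, G, I, J, K, L}

B on 1 → {G, L}.
No 1-transition from C, J.
Union after reading 1: {G, L}.
Now take the epsilon-closure:
From G via epsilon: add E, F, I.
From E via epsilon: add C, K.
From I via epsilon: add J.
From C via epsilon: add B.
No new states can be added; the closed set is {B, C, E, F, G, I, J, K, L}.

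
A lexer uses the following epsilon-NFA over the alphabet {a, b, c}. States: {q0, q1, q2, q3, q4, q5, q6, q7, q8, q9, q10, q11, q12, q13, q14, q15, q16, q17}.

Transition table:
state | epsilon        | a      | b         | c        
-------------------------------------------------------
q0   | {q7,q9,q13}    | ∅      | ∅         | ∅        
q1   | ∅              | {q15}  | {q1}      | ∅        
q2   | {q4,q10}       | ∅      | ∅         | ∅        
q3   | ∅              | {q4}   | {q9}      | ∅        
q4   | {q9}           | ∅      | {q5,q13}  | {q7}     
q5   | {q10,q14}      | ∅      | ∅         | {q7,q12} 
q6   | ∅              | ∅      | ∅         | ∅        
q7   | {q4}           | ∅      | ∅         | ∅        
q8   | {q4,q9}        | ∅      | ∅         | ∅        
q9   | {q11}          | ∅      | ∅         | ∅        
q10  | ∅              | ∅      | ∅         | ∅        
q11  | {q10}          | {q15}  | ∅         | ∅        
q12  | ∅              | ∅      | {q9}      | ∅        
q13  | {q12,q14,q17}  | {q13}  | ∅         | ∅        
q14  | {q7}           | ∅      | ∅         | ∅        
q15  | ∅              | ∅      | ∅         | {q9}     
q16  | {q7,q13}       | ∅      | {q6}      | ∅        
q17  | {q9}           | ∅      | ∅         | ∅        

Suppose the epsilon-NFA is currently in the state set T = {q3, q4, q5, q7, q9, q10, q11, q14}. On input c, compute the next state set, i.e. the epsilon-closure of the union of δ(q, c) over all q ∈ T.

q4 on c → {q7}.
q5 on c → {q7, q12}.
No c-transition from q3, q7, q9, q10, q11, q14.
Union after reading c: {q7, q12}.
Now take the epsilon-closure:
From q7 via epsilon: add q4.
From q4 via epsilon: add q9.
From q9 via epsilon: add q11.
From q11 via epsilon: add q10.
No new states can be added; the closed set is {q4, q7, q9, q10, q11, q12}.

{q4, q7, q9, q10, q11, q12}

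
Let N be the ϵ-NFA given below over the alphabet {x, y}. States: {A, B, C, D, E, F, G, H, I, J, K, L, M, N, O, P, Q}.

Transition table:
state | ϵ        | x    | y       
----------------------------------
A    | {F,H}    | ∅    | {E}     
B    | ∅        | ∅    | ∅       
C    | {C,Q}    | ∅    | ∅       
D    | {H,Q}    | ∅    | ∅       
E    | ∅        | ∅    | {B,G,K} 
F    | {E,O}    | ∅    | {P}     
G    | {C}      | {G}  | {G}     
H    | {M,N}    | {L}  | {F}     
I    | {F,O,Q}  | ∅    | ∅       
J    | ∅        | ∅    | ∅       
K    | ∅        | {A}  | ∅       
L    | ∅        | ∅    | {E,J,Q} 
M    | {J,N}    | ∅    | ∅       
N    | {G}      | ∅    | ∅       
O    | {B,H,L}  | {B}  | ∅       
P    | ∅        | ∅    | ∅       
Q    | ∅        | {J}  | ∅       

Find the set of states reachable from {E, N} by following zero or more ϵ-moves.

{C, E, G, N, Q}

Start with {E, N}.
From N via ϵ: add G.
From G via ϵ: add C.
From C via ϵ: add Q.
No new states can be added; the closed set is {C, E, G, N, Q}.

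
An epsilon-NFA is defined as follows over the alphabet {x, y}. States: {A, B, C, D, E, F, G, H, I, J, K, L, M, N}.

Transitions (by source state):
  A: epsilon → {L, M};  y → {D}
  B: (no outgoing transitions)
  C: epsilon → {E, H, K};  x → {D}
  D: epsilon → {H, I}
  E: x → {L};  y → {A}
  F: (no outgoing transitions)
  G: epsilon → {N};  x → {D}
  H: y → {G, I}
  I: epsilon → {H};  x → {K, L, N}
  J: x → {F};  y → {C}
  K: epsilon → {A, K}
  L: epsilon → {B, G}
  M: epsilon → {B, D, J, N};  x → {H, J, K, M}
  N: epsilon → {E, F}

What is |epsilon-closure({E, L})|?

Start with {E, L}.
From L via epsilon: add B, G.
From G via epsilon: add N.
From N via epsilon: add F.
epsilon-closure = {B, E, F, G, L, N}, which has 6 states.

6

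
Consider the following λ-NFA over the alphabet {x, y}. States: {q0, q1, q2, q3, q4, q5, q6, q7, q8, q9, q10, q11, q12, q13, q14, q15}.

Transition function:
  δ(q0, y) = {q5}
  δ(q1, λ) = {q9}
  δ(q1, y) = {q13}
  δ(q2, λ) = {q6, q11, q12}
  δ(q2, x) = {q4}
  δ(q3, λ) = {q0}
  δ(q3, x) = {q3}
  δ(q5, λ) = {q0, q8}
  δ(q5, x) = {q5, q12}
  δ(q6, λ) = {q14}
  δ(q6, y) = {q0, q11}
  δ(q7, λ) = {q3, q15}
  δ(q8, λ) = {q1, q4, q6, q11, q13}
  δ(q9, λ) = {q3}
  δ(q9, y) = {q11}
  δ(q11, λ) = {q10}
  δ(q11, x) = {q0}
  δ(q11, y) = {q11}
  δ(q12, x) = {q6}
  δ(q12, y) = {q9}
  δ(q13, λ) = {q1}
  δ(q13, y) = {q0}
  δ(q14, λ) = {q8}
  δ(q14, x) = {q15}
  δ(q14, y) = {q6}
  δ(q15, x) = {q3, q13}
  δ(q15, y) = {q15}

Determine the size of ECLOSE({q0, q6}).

Start with {q0, q6}.
From q6 via λ: add q14.
From q14 via λ: add q8.
From q8 via λ: add q1, q4, q11, q13.
From q1 via λ: add q9.
From q11 via λ: add q10.
From q9 via λ: add q3.
λ-closure = {q0, q1, q3, q4, q6, q8, q9, q10, q11, q13, q14}, which has 11 states.

11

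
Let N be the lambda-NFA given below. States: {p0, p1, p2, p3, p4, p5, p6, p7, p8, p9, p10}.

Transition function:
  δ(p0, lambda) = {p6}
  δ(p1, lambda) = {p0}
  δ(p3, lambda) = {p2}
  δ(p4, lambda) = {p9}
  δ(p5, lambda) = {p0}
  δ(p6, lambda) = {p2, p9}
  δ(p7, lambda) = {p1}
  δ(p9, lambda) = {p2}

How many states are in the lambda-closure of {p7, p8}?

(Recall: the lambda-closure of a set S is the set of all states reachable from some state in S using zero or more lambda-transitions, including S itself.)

7

Start with {p7, p8}.
From p7 via lambda: add p1.
From p1 via lambda: add p0.
From p0 via lambda: add p6.
From p6 via lambda: add p2, p9.
lambda-closure = {p0, p1, p2, p6, p7, p8, p9}, which has 7 states.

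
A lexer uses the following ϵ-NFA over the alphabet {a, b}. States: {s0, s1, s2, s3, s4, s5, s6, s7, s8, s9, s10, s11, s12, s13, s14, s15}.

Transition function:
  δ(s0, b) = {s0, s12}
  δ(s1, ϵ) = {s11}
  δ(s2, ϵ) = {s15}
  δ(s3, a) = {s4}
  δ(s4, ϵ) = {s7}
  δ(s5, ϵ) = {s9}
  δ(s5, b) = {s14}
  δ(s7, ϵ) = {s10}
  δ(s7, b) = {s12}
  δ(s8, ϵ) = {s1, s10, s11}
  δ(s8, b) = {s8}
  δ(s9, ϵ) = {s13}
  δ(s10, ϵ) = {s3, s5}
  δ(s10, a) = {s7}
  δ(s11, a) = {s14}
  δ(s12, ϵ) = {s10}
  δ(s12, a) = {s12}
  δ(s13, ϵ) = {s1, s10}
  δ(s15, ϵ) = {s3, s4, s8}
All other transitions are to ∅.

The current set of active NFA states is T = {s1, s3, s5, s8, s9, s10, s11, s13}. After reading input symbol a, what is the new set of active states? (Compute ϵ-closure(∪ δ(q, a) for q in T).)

{s1, s3, s4, s5, s7, s9, s10, s11, s13, s14}

s3 on a → {s4}.
s10 on a → {s7}.
s11 on a → {s14}.
No a-transition from s1, s5, s8, s9, s13.
Union after reading a: {s4, s7, s14}.
Now take the ϵ-closure:
From s7 via ϵ: add s10.
From s10 via ϵ: add s3, s5.
From s5 via ϵ: add s9.
From s9 via ϵ: add s13.
From s13 via ϵ: add s1.
From s1 via ϵ: add s11.
No new states can be added; the closed set is {s1, s3, s4, s5, s7, s9, s10, s11, s13, s14}.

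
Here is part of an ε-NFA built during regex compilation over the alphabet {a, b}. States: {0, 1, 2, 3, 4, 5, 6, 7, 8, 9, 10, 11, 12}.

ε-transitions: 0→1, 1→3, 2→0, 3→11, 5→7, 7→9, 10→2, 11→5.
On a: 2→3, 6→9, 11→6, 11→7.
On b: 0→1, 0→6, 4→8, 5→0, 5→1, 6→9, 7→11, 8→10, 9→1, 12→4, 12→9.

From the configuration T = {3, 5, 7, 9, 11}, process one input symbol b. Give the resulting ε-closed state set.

{0, 1, 3, 5, 7, 9, 11}

5 on b → {0, 1}.
7 on b → {11}.
9 on b → {1}.
No b-transition from 3, 11.
Union after reading b: {0, 1, 11}.
Now take the ε-closure:
From 1 via ε: add 3.
From 11 via ε: add 5.
From 5 via ε: add 7.
From 7 via ε: add 9.
No new states can be added; the closed set is {0, 1, 3, 5, 7, 9, 11}.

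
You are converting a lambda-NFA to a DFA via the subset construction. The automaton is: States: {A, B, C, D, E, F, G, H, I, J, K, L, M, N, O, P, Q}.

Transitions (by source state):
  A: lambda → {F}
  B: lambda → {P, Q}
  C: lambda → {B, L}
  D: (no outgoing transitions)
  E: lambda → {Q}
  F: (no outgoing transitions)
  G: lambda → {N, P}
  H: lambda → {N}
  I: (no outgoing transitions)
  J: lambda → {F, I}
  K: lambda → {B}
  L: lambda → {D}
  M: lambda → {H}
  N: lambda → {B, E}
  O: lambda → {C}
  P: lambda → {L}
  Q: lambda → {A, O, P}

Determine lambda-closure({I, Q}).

{A, B, C, D, F, I, L, O, P, Q}

Start with {I, Q}.
From Q via lambda: add A, O, P.
From A via lambda: add F.
From O via lambda: add C.
From P via lambda: add L.
From C via lambda: add B.
From L via lambda: add D.
No new states can be added; the closed set is {A, B, C, D, F, I, L, O, P, Q}.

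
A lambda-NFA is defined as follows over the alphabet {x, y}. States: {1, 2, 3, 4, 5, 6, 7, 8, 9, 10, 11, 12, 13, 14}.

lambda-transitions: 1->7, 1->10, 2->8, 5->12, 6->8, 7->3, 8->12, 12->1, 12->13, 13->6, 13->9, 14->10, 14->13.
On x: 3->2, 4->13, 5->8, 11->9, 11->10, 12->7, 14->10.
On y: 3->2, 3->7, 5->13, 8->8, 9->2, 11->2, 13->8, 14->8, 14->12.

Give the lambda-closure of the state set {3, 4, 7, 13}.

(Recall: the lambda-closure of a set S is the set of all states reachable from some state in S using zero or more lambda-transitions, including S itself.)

{1, 3, 4, 6, 7, 8, 9, 10, 12, 13}

Start with {3, 4, 7, 13}.
From 13 via lambda: add 6, 9.
From 6 via lambda: add 8.
From 8 via lambda: add 12.
From 12 via lambda: add 1.
From 1 via lambda: add 10.
No new states can be added; the closed set is {1, 3, 4, 6, 7, 8, 9, 10, 12, 13}.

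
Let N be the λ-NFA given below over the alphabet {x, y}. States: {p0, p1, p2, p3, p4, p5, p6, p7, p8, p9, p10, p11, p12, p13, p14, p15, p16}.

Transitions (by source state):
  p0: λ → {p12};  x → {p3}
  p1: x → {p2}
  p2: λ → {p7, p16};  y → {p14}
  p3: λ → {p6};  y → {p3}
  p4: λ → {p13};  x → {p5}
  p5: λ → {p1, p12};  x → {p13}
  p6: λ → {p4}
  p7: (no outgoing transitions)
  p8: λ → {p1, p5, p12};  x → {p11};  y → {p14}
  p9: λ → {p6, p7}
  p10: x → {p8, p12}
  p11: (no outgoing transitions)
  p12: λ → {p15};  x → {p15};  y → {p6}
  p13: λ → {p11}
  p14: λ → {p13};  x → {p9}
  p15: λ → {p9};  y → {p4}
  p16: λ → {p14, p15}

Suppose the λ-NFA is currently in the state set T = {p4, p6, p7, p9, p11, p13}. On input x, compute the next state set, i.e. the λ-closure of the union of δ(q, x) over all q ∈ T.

p4 on x → {p5}.
No x-transition from p6, p7, p9, p11, p13.
Union after reading x: {p5}.
Now take the λ-closure:
From p5 via λ: add p1, p12.
From p12 via λ: add p15.
From p15 via λ: add p9.
From p9 via λ: add p6, p7.
From p6 via λ: add p4.
From p4 via λ: add p13.
From p13 via λ: add p11.
No new states can be added; the closed set is {p1, p4, p5, p6, p7, p9, p11, p12, p13, p15}.

{p1, p4, p5, p6, p7, p9, p11, p12, p13, p15}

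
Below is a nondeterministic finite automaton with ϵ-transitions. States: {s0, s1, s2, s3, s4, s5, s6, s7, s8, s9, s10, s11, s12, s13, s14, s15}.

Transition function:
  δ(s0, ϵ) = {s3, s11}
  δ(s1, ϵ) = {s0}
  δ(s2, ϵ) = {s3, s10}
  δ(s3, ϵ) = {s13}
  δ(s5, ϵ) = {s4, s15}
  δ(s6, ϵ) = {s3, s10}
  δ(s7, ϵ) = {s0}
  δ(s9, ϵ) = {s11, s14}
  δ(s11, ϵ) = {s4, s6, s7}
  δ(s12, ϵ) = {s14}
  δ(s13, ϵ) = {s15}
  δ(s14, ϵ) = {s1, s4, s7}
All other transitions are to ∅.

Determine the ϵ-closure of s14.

{s0, s1, s3, s4, s6, s7, s10, s11, s13, s14, s15}

Start with {s14}.
From s14 via ϵ: add s1, s4, s7.
From s1 via ϵ: add s0.
From s0 via ϵ: add s3, s11.
From s3 via ϵ: add s13.
From s11 via ϵ: add s6.
From s6 via ϵ: add s10.
From s13 via ϵ: add s15.
No new states can be added; the closed set is {s0, s1, s3, s4, s6, s7, s10, s11, s13, s14, s15}.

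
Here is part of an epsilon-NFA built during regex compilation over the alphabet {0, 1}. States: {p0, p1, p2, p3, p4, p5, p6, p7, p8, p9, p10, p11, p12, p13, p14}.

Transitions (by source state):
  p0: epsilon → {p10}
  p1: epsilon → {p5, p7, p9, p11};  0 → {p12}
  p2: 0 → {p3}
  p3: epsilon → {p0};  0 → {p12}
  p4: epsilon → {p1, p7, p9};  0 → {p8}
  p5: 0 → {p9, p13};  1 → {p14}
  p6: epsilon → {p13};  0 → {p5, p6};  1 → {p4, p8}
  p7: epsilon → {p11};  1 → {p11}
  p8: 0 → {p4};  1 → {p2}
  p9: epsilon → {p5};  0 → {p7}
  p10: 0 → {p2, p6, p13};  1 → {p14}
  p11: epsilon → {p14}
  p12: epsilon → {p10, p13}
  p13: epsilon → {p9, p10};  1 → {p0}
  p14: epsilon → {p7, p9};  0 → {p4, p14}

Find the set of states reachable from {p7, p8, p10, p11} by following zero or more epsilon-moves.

Start with {p7, p8, p10, p11}.
From p11 via epsilon: add p14.
From p14 via epsilon: add p9.
From p9 via epsilon: add p5.
No new states can be added; the closed set is {p5, p7, p8, p9, p10, p11, p14}.

{p5, p7, p8, p9, p10, p11, p14}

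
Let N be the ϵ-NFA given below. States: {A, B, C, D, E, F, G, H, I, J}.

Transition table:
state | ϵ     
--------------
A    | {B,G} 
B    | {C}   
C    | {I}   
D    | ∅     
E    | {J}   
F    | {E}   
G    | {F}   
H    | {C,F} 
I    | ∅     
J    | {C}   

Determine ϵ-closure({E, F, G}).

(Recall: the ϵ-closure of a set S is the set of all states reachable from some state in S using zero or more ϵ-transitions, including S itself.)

{C, E, F, G, I, J}

Start with {E, F, G}.
From E via ϵ: add J.
From J via ϵ: add C.
From C via ϵ: add I.
No new states can be added; the closed set is {C, E, F, G, I, J}.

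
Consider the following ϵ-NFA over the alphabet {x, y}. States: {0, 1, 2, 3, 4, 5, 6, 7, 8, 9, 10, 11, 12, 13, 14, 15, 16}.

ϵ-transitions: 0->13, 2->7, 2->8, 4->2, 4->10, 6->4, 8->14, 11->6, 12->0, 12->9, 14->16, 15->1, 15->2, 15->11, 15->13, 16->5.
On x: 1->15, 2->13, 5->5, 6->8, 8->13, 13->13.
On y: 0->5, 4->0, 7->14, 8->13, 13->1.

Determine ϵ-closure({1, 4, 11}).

Start with {1, 4, 11}.
From 4 via ϵ: add 2, 10.
From 11 via ϵ: add 6.
From 2 via ϵ: add 7, 8.
From 8 via ϵ: add 14.
From 14 via ϵ: add 16.
From 16 via ϵ: add 5.
No new states can be added; the closed set is {1, 2, 4, 5, 6, 7, 8, 10, 11, 14, 16}.

{1, 2, 4, 5, 6, 7, 8, 10, 11, 14, 16}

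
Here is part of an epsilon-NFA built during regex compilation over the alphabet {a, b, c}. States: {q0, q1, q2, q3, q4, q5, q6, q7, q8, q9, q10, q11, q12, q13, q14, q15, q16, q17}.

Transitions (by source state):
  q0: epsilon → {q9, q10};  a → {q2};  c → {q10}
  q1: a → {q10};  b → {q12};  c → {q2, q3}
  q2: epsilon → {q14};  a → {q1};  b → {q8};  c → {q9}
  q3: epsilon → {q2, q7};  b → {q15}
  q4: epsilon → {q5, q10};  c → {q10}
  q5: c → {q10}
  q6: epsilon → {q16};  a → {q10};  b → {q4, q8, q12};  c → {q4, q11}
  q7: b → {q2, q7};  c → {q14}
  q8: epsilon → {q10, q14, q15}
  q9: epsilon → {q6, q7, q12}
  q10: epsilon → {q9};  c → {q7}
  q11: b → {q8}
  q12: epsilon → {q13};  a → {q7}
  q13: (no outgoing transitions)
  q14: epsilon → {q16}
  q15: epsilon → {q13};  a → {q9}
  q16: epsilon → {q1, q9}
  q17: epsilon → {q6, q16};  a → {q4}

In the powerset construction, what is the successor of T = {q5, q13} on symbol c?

q5 on c → {q10}.
No c-transition from q13.
Union after reading c: {q10}.
Now take the epsilon-closure:
From q10 via epsilon: add q9.
From q9 via epsilon: add q6, q7, q12.
From q6 via epsilon: add q16.
From q12 via epsilon: add q13.
From q16 via epsilon: add q1.
No new states can be added; the closed set is {q1, q6, q7, q9, q10, q12, q13, q16}.

{q1, q6, q7, q9, q10, q12, q13, q16}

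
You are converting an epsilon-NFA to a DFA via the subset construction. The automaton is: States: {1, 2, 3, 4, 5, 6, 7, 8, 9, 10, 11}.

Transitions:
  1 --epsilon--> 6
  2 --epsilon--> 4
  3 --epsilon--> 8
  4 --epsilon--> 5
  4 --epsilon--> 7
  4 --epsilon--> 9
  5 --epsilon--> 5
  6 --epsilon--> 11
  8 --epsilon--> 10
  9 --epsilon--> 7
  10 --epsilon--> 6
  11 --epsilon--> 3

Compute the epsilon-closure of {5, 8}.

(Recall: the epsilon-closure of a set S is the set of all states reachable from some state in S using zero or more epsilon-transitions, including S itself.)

{3, 5, 6, 8, 10, 11}

Start with {5, 8}.
From 8 via epsilon: add 10.
From 10 via epsilon: add 6.
From 6 via epsilon: add 11.
From 11 via epsilon: add 3.
No new states can be added; the closed set is {3, 5, 6, 8, 10, 11}.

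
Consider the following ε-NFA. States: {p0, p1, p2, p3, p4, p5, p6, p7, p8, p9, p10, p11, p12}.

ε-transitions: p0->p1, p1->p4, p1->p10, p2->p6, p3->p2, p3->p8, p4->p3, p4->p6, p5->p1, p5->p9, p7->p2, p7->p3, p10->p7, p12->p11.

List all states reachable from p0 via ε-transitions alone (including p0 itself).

{p0, p1, p2, p3, p4, p6, p7, p8, p10}

Start with {p0}.
From p0 via ε: add p1.
From p1 via ε: add p4, p10.
From p4 via ε: add p3, p6.
From p10 via ε: add p7.
From p3 via ε: add p2, p8.
No new states can be added; the closed set is {p0, p1, p2, p3, p4, p6, p7, p8, p10}.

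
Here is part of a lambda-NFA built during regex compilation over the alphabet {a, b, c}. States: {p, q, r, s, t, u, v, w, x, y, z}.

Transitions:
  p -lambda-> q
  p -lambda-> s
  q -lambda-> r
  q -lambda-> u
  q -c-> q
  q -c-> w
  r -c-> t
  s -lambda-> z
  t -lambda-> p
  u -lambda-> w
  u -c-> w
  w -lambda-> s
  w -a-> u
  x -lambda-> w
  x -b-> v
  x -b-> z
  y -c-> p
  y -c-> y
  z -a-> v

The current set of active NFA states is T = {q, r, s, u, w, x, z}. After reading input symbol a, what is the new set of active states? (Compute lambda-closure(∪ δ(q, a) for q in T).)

{s, u, v, w, z}

w on a → {u}.
z on a → {v}.
No a-transition from q, r, s, u, x.
Union after reading a: {u, v}.
Now take the lambda-closure:
From u via lambda: add w.
From w via lambda: add s.
From s via lambda: add z.
No new states can be added; the closed set is {s, u, v, w, z}.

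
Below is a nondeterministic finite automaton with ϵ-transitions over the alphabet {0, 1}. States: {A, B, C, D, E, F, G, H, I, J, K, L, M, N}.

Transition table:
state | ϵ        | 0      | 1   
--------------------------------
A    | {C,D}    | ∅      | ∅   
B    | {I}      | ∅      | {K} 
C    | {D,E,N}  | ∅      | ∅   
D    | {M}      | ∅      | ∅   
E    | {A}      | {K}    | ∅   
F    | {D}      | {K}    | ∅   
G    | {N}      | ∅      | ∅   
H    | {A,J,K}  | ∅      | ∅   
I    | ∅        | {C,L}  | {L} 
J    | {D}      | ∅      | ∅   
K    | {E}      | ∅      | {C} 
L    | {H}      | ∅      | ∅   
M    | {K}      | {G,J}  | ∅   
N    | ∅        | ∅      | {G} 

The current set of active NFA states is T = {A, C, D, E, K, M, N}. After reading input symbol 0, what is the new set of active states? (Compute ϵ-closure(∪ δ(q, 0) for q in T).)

E on 0 → {K}.
M on 0 → {G, J}.
No 0-transition from A, C, D, K, N.
Union after reading 0: {G, J, K}.
Now take the ϵ-closure:
From G via ϵ: add N.
From J via ϵ: add D.
From K via ϵ: add E.
From D via ϵ: add M.
From E via ϵ: add A.
From A via ϵ: add C.
No new states can be added; the closed set is {A, C, D, E, G, J, K, M, N}.

{A, C, D, E, G, J, K, M, N}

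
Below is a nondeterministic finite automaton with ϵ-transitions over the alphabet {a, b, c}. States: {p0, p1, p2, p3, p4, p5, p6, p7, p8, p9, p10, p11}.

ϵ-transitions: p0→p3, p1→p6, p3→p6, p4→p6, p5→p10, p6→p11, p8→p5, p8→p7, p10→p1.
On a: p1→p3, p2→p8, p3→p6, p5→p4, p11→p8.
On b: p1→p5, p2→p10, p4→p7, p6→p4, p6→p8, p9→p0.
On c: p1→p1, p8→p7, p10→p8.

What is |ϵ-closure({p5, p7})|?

6

Start with {p5, p7}.
From p5 via ϵ: add p10.
From p10 via ϵ: add p1.
From p1 via ϵ: add p6.
From p6 via ϵ: add p11.
ϵ-closure = {p1, p5, p6, p7, p10, p11}, which has 6 states.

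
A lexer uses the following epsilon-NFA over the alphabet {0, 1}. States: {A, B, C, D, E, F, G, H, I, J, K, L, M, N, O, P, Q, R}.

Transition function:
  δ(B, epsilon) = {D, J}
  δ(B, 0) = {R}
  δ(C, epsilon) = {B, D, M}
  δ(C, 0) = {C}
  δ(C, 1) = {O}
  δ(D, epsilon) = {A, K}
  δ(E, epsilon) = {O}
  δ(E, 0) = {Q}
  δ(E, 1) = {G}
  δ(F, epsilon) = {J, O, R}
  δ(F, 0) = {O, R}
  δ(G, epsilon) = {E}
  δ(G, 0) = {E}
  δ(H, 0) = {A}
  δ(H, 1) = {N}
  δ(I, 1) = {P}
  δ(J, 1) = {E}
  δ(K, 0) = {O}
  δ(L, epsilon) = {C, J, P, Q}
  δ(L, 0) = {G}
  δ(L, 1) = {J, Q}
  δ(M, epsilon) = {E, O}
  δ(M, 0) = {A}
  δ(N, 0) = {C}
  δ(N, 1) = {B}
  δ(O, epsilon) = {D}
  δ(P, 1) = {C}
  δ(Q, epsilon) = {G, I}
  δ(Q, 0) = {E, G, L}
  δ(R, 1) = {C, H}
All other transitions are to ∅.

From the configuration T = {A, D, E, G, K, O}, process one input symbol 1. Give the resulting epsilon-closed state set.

E on 1 → {G}.
No 1-transition from A, D, G, K, O.
Union after reading 1: {G}.
Now take the epsilon-closure:
From G via epsilon: add E.
From E via epsilon: add O.
From O via epsilon: add D.
From D via epsilon: add A, K.
No new states can be added; the closed set is {A, D, E, G, K, O}.

{A, D, E, G, K, O}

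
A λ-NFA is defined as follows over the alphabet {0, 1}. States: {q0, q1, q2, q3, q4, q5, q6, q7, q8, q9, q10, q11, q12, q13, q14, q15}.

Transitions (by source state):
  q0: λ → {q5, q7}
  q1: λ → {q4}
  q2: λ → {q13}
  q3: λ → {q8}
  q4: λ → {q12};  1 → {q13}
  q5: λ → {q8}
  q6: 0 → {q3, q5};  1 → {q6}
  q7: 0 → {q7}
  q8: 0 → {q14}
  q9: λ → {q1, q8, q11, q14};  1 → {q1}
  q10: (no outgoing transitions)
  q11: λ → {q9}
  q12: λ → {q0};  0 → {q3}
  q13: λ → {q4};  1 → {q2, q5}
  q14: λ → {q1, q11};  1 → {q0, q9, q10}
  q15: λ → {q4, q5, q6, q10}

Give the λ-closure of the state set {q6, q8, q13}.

{q0, q4, q5, q6, q7, q8, q12, q13}

Start with {q6, q8, q13}.
From q13 via λ: add q4.
From q4 via λ: add q12.
From q12 via λ: add q0.
From q0 via λ: add q5, q7.
No new states can be added; the closed set is {q0, q4, q5, q6, q7, q8, q12, q13}.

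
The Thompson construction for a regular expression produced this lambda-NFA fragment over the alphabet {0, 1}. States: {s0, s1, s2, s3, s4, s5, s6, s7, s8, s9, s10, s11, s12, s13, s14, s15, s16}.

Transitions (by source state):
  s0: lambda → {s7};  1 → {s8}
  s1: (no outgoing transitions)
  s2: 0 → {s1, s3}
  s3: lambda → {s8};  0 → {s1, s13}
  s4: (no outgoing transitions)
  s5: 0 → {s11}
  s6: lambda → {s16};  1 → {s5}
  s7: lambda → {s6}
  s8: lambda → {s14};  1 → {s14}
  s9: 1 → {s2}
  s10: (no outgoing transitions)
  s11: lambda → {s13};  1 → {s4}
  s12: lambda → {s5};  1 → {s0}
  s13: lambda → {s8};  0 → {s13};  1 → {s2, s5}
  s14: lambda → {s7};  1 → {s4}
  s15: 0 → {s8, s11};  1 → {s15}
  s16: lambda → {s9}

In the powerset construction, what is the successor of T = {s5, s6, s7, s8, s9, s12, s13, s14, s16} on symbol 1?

{s0, s2, s4, s5, s6, s7, s9, s14, s16}

s6 on 1 → {s5}.
s8 on 1 → {s14}.
s9 on 1 → {s2}.
s12 on 1 → {s0}.
s13 on 1 → {s2, s5}.
s14 on 1 → {s4}.
No 1-transition from s5, s7, s16.
Union after reading 1: {s0, s2, s4, s5, s14}.
Now take the lambda-closure:
From s0 via lambda: add s7.
From s7 via lambda: add s6.
From s6 via lambda: add s16.
From s16 via lambda: add s9.
No new states can be added; the closed set is {s0, s2, s4, s5, s6, s7, s9, s14, s16}.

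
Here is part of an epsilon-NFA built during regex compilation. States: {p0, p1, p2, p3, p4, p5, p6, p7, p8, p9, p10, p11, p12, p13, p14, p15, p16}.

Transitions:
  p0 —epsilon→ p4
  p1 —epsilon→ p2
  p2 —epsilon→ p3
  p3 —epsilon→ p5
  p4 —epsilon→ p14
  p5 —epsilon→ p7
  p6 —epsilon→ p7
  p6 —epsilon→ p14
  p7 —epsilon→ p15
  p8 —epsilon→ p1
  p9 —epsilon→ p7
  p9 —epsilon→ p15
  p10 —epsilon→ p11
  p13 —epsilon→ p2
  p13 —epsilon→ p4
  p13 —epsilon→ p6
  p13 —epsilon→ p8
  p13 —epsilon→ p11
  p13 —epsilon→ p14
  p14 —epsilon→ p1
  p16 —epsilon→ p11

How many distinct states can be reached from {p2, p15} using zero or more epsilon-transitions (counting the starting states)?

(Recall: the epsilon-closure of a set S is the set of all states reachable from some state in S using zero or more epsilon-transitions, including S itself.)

Start with {p2, p15}.
From p2 via epsilon: add p3.
From p3 via epsilon: add p5.
From p5 via epsilon: add p7.
epsilon-closure = {p2, p3, p5, p7, p15}, which has 5 states.

5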